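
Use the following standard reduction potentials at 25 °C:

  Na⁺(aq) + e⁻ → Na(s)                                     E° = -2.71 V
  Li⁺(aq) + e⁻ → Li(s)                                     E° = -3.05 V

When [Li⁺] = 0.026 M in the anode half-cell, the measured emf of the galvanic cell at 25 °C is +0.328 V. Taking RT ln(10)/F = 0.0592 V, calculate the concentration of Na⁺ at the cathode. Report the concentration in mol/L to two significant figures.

0.016 M

Na⁺/Na is the cathode, Li⁺/Li the anode: E°cell = +0.34 V, n = 1.
Overall reaction: Na⁺(aq) + Li(s) → Na(s) + Li⁺(aq); Q = [Li⁺]^1/[Na⁺]^1.
From E = E° − (0.0592/n) log Q: log Q = (E° − E)·n/0.0592 = (+0.34 − (+0.328))·1/0.0592 = 0.2027.
So 1·log[Na⁺] = 1·log(0.026) − log Q = -1.5850 − (0.2027) = -1.7877; [Na⁺] = 10^(-1.7877) ≈ 0.016 M.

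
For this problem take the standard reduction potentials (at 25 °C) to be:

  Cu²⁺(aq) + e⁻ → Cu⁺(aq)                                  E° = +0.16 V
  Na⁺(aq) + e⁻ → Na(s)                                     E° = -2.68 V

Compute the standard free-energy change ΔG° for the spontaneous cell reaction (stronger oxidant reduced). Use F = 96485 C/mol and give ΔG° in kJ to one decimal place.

Cu²⁺/Cu⁺ (E° = +0.16 V) is the cathode; Na⁺/Na (E° = -2.68 V) is the anode, so E°cell = +2.84 V.
Balancing electrons gives n = 1 (lcm of 1 and 1).
ΔG° = −nFE° = −(1)(96485)(+2.84) = -274,017 J = -274.0 kJ.

-274.0 kJ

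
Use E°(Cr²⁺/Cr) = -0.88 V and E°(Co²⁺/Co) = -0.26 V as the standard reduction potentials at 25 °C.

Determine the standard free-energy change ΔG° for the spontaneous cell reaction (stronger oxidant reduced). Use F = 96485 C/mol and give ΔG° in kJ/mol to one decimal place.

Co²⁺/Co (E° = -0.26 V) is the cathode; Cr²⁺/Cr (E° = -0.88 V) is the anode, so E°cell = +0.62 V.
Balancing electrons gives n = 2 (lcm of 2 and 2).
ΔG° = −nFE° = −(2)(96485)(+0.62) = -119,641 J = -119.6 kJ/mol.

-119.6 kJ/mol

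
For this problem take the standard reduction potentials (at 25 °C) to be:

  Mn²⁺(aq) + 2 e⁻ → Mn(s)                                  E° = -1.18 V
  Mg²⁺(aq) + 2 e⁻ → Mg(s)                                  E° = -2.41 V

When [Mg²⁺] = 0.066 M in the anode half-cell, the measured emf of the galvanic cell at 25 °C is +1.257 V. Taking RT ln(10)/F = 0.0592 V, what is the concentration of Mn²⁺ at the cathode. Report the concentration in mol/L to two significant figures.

Mn²⁺/Mn is the cathode, Mg²⁺/Mg the anode: E°cell = +1.23 V, n = 2.
Overall reaction: Mn²⁺(aq) + Mg(s) → Mn(s) + Mg²⁺(aq); Q = [Mg²⁺]^1/[Mn²⁺]^1.
From E = E° − (0.0592/n) log Q: log Q = (E° − E)·n/0.0592 = (+1.23 − (+1.257))·2/0.0592 = -0.9122.
So 1·log[Mn²⁺] = 1·log(0.066) − log Q = -1.1805 − (-0.9122) = -0.2683; [Mn²⁺] = 10^(-0.2683) ≈ 0.54 M.

0.54 M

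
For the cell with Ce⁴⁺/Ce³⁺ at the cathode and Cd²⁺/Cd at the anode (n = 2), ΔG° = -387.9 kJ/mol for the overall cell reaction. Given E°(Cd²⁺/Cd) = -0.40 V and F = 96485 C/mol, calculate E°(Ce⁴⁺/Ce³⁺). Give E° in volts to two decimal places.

E°cell = −ΔG°/(nF) = −(-387.9×10³)/((2)(96485)) = +2.010 V.
Since Ce⁴⁺/Ce³⁺ is the cathode and Cd²⁺/Cd the anode, E°cell = E°(Ce⁴⁺/Ce³⁺) − E°(Cd²⁺/Cd).
So E°(Ce⁴⁺/Ce³⁺) = E°cell + E°(Cd²⁺/Cd) = +2.010 + (-0.40) = +1.61 V.

+1.61 V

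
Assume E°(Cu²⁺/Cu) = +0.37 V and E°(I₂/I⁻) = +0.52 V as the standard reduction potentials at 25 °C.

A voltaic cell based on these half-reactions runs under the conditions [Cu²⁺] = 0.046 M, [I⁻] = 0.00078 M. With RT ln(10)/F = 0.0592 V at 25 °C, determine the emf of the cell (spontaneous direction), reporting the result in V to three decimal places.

I₂/I⁻ is the cathode (higher E°), Cu²⁺/Cu the anode: E°cell = +0.52 − (+0.37) = +0.15 V, n = 2.
Overall: I₂(s) + Cu(s) → 2 I⁻(aq) + Cu²⁺(aq)
Q = [I⁻]^2·[Cu²⁺]; log Q = -7.553.
E = E° − (0.0592/n) log Q = +0.15 − (0.0592/2)(-7.553) = +0.374 V.

+0.374 V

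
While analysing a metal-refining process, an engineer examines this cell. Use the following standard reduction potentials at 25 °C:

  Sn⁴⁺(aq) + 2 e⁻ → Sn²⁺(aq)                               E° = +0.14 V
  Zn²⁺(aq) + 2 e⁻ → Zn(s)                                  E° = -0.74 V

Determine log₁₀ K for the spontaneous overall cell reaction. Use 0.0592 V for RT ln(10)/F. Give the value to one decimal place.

Cathode: Sn⁴⁺/Sn²⁺; anode: Zn²⁺/Zn. E°cell = +0.88 V, n = 2.
log K = nE°cell / 0.0592 = (2)(+0.88) / 0.0592 = 29.7.

29.7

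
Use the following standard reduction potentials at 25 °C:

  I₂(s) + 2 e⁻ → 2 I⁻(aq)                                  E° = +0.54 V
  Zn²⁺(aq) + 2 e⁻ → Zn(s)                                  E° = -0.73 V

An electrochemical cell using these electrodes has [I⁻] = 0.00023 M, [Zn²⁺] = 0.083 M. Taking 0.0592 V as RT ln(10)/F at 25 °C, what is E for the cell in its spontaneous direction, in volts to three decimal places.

I₂/I⁻ is the cathode (higher E°), Zn²⁺/Zn the anode: E°cell = +0.54 − (-0.73) = +1.27 V, n = 2.
Overall: I₂(s) + Zn(s) → 2 I⁻(aq) + Zn²⁺(aq)
Q = [I⁻]^2·[Zn²⁺]; log Q = -8.357.
E = E° − (0.0592/n) log Q = +1.27 − (0.0592/2)(-8.357) = +1.517 V.

+1.517 V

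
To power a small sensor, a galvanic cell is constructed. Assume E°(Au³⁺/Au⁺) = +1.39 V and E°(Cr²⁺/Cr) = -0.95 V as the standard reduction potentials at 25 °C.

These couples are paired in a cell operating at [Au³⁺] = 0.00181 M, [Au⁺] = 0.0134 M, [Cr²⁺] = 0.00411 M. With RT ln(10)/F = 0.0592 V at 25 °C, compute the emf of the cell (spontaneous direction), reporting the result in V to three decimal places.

+2.385 V

Au³⁺/Au⁺ is the cathode (higher E°), Cr²⁺/Cr the anode: E°cell = +1.39 − (-0.95) = +2.34 V, n = 2.
Overall: Au³⁺(aq) + Cr(s) → Au⁺(aq) + Cr²⁺(aq)
Q = [Au⁺]·[Cr²⁺] / ([Au³⁺]); log Q = -1.517.
E = E° − (0.0592/n) log Q = +2.34 − (0.0592/2)(-1.517) = +2.385 V.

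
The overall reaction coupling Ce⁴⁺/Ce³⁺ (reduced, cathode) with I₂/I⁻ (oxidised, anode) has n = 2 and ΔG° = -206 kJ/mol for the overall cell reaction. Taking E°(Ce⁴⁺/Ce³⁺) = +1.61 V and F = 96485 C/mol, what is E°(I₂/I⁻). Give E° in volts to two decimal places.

E°cell = −ΔG°/(nF) = −(-206×10³)/((2)(96485)) = +1.068 V.
Since Ce⁴⁺/Ce³⁺ is the cathode and I₂/I⁻ the anode, E°cell = E°(Ce⁴⁺/Ce³⁺) − E°(I₂/I⁻).
So E°(I₂/I⁻) = E°(Ce⁴⁺/Ce³⁺) − E°cell = (+1.61) − (+1.068) = +0.54 V.

+0.54 V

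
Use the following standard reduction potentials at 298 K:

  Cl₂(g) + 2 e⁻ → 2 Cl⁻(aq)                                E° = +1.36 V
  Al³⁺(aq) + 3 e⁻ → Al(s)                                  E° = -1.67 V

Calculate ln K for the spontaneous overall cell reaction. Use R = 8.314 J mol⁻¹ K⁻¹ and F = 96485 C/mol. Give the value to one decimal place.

Cathode: Cl₂/Cl⁻; anode: Al³⁺/Al. E°cell = (+1.36) − (-1.67) = +3.03 V, with n = 6.
ΔG° = −nFE° = −RT ln K, so ln K = nFE°/(RT) = (6)(96485)(+3.03) / ((8.314)(298)) = 707.990.

708.0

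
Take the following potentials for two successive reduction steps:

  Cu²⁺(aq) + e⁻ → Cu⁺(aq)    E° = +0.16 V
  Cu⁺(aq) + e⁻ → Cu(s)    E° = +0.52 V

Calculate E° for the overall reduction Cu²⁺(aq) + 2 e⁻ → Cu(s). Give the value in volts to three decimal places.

+0.340 V

Standard free energies of sequential steps add: ΔG°₃ = ΔG°₁ + ΔG°₂, so n₃E°₃ = n₁E°₁ + n₂E°₂.
E°₃ = (1×+0.16 + 1×+0.52) / 2 = (+0.680) / 2 = +0.340 V.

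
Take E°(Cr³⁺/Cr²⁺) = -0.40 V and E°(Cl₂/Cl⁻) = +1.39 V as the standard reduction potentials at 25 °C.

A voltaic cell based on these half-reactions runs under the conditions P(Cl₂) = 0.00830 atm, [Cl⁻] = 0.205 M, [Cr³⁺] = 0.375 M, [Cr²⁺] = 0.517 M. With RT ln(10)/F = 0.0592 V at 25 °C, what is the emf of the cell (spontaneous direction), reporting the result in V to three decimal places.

+1.777 V

Cl₂/Cl⁻ is the cathode (higher E°), Cr³⁺/Cr²⁺ the anode: E°cell = +1.39 − (-0.40) = +1.79 V, n = 2.
Overall: Cl₂(g) + 2 Cr²⁺(aq) → 2 Cl⁻(aq) + 2 Cr³⁺(aq)
Q = [Cl⁻]^2·[Cr³⁺]^2 / (P(Cl₂)·[Cr²⁺]^2); log Q = 0.426.
E = E° − (0.0592/n) log Q = +1.79 − (0.0592/2)(0.426) = +1.777 V.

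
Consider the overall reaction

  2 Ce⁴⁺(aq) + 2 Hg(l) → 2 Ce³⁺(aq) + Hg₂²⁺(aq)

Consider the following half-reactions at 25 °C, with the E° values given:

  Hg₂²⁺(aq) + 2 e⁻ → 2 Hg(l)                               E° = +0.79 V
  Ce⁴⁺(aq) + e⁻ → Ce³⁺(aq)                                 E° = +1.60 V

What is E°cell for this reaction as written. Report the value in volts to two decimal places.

The Ce⁴⁺/Ce³⁺ couple has the higher reduction potential, so it is the cathode; Hg₂²⁺/Hg is oxidised at the anode.
E°cell = E°(cathode) − E°(anode) = (+1.60) − (+0.79) = +0.81 V.
Since E°cell > 0, the reaction is spontaneous under standard conditions.

+0.81 V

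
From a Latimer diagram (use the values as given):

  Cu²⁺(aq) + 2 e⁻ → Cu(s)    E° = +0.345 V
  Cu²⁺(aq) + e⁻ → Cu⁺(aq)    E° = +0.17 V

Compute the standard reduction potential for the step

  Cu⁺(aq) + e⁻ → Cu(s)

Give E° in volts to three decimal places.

+0.520 V

Sequential free energies add, so n₃E°₃ = n₁E°₁ + n₂E°₂.
With n₃ = 2, and the known step contributing 1×(+0.17) V, the unknown satisfies 1·E° = 2×(+0.345) − 1×(+0.17) = +0.520.
E° = +0.520 / 1 = +0.520 V.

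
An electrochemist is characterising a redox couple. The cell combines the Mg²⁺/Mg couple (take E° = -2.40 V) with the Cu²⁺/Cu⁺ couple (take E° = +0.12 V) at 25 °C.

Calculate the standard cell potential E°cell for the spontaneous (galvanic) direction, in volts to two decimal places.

The Cu²⁺/Cu⁺ couple has the higher reduction potential, so it is the cathode; Mg²⁺/Mg is oxidised at the anode.
E°cell = E°(cathode) − E°(anode) = (+0.12) − (-2.40) = +2.52 V.

+2.52 V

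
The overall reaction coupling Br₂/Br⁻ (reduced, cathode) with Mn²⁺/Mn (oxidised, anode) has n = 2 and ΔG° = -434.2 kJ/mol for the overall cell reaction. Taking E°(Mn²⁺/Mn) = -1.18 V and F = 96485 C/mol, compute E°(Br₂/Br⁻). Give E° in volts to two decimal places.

+1.07 V

E°cell = −ΔG°/(nF) = −(-434.2×10³)/((2)(96485)) = +2.250 V.
Since Br₂/Br⁻ is the cathode and Mn²⁺/Mn the anode, E°cell = E°(Br₂/Br⁻) − E°(Mn²⁺/Mn).
So E°(Br₂/Br⁻) = E°cell + E°(Mn²⁺/Mn) = +2.250 + (-1.18) = +1.07 V.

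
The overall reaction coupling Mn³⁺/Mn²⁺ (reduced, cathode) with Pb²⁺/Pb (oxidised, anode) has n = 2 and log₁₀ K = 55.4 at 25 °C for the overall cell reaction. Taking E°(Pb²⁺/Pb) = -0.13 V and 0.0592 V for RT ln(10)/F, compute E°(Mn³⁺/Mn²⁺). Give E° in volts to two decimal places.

+1.51 V

E°cell = (0.0592/n)·log K = (0.0592/2)(55.4) = +1.640 V.
Since Mn³⁺/Mn²⁺ is the cathode and Pb²⁺/Pb the anode, E°cell = E°(Mn³⁺/Mn²⁺) − E°(Pb²⁺/Pb).
So E°(Mn³⁺/Mn²⁺) = E°cell + E°(Pb²⁺/Pb) = +1.640 + (-0.13) = +1.51 V.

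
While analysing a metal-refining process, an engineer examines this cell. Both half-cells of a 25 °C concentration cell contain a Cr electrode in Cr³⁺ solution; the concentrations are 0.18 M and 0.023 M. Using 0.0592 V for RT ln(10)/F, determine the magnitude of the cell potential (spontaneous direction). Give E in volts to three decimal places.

+0.018 V

For a concentration cell E°cell = 0. The 0.18 M side is the cathode (reduction is favoured where [Cr³⁺] is higher).
With n = 3, E = −(0.0592/3) log([Cr³⁺]ₐₙ/[Cr³⁺]꜀ₐₜ) = −(0.0592/3) log(0.023/0.18) = −(0.0592/3)(-0.894) = +0.018 V.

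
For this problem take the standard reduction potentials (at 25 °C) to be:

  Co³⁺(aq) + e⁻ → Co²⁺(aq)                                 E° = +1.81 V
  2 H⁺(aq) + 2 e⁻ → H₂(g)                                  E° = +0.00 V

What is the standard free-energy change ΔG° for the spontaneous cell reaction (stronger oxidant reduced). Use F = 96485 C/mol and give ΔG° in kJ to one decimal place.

-349.3 kJ

Co³⁺/Co²⁺ (E° = +1.81 V) is the cathode; H⁺/H₂ (E° = +0.00 V) is the anode, so E°cell = +1.81 V.
Balancing electrons gives n = 2 (lcm of 1 and 2).
ΔG° = −nFE° = −(2)(96485)(+1.81) = -349,276 J = -349.3 kJ.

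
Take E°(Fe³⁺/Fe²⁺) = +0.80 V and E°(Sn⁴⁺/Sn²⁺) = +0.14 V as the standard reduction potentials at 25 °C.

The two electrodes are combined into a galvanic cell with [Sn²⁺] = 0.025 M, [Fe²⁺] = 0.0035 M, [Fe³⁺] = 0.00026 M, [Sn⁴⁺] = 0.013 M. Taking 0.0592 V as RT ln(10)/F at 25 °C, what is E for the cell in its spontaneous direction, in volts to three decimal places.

Fe³⁺/Fe²⁺ is the cathode (higher E°), Sn⁴⁺/Sn²⁺ the anode: E°cell = +0.80 − (+0.14) = +0.66 V, n = 2.
Overall: 2 Fe³⁺(aq) + Sn²⁺(aq) → 2 Fe²⁺(aq) + Sn⁴⁺(aq)
Q = [Fe²⁺]^2·[Sn⁴⁺] / ([Fe³⁺]^2·[Sn²⁺]); log Q = 1.974.
E = E° − (0.0592/n) log Q = +0.66 − (0.0592/2)(1.974) = +0.602 V.

+0.602 V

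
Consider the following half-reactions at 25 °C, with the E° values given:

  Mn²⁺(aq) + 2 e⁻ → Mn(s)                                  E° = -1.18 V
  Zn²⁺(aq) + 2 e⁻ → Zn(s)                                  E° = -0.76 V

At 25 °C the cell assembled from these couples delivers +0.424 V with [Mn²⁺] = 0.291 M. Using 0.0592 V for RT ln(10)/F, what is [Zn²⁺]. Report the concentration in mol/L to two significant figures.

0.40 M

Zn²⁺/Zn is the cathode, Mn²⁺/Mn the anode: E°cell = +0.42 V, n = 2.
Overall reaction: Zn²⁺(aq) + Mn(s) → Zn(s) + Mn²⁺(aq); Q = [Mn²⁺]^1/[Zn²⁺]^1.
From E = E° − (0.0592/n) log Q: log Q = (E° − E)·n/0.0592 = (+0.42 − (+0.424))·2/0.0592 = -0.1351.
So 1·log[Zn²⁺] = 1·log(0.291) − log Q = -0.5361 − (-0.1351) = -0.4010; [Zn²⁺] = 10^(-0.4010) ≈ 0.40 M.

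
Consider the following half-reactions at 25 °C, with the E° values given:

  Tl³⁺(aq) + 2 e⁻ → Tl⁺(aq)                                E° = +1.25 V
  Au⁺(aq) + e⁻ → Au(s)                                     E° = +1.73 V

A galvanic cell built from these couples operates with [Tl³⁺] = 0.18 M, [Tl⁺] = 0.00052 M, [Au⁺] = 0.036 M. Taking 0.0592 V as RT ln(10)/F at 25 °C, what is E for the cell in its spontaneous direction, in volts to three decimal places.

Au⁺/Au is the cathode (higher E°), Tl³⁺/Tl⁺ the anode: E°cell = +1.73 − (+1.25) = +0.48 V, n = 2.
Overall: 2 Au⁺(aq) + Tl⁺(aq) → 2 Au(s) + Tl³⁺(aq)
Q = [Tl³⁺] / ([Au⁺]^2·[Tl⁺]); log Q = 5.427.
E = E° − (0.0592/n) log Q = +0.48 − (0.0592/2)(5.427) = +0.319 V.

+0.319 V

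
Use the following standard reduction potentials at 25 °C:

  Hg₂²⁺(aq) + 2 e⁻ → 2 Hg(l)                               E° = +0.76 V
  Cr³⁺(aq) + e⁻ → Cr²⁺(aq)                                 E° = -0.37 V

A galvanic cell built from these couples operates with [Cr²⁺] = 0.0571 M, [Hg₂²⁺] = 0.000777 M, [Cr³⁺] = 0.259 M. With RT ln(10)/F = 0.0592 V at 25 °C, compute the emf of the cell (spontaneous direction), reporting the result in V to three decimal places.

Hg₂²⁺/Hg is the cathode (higher E°), Cr³⁺/Cr²⁺ the anode: E°cell = +0.76 − (-0.37) = +1.13 V, n = 2.
Overall: Hg₂²⁺(aq) + 2 Cr²⁺(aq) → 2 Hg(l) + 2 Cr³⁺(aq)
Q = [Cr³⁺]^2 / ([Hg₂²⁺]·[Cr²⁺]^2); log Q = 4.423.
E = E° − (0.0592/n) log Q = +1.13 − (0.0592/2)(4.423) = +0.999 V.

+0.999 V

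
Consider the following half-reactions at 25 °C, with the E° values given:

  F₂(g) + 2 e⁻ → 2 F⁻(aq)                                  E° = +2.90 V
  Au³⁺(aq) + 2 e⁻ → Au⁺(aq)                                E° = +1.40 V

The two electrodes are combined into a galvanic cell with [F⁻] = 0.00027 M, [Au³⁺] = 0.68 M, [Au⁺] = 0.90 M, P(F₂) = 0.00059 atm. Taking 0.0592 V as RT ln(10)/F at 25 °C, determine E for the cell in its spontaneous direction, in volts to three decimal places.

F₂/F⁻ is the cathode (higher E°), Au³⁺/Au⁺ the anode: E°cell = +2.90 − (+1.40) = +1.50 V, n = 2.
Overall: F₂(g) + Au⁺(aq) → 2 F⁻(aq) + Au³⁺(aq)
Q = [F⁻]^2·[Au³⁺] / (P(F₂)·[Au⁺]); log Q = -4.030.
E = E° − (0.0592/n) log Q = +1.50 − (0.0592/2)(-4.030) = +1.619 V.

+1.619 V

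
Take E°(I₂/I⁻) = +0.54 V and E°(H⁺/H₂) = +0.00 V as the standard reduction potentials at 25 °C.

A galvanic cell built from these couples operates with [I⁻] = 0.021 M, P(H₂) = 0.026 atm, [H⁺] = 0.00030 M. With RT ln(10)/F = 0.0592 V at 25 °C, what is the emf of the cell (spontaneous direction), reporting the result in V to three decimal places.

+0.801 V

I₂/I⁻ is the cathode (higher E°), H⁺/H₂ the anode: E°cell = +0.54 − (+0.00) = +0.54 V, n = 2.
Overall: I₂(s) + H₂(g) → 2 I⁻(aq) + 2 H⁺(aq)
Q = [I⁻]^2·[H⁺]^2 / (P(H₂)); log Q = -8.816.
E = E° − (0.0592/n) log Q = +0.54 − (0.0592/2)(-8.816) = +0.801 V.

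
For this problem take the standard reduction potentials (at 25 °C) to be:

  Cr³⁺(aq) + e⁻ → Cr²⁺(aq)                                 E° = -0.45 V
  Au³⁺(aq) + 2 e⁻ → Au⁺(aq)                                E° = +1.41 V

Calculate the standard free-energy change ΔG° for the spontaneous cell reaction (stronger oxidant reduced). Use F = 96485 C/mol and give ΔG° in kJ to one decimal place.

Au³⁺/Au⁺ (E° = +1.41 V) is the cathode; Cr³⁺/Cr²⁺ (E° = -0.45 V) is the anode, so E°cell = +1.86 V.
Balancing electrons gives n = 2 (lcm of 2 and 1).
ΔG° = −nFE° = −(2)(96485)(+1.86) = -358,924 J = -358.9 kJ.

-358.9 kJ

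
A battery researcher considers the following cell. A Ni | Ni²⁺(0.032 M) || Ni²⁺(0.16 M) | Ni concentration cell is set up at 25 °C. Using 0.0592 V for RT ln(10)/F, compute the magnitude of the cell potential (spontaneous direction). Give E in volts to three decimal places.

+0.021 V

For a concentration cell E°cell = 0. The 0.16 M side is the cathode (reduction is favoured where [Ni²⁺] is higher).
With n = 2, E = −(0.0592/2) log([Ni²⁺]ₐₙ/[Ni²⁺]꜀ₐₜ) = −(0.0592/2) log(0.032/0.16) = −(0.0592/2)(-0.699) = +0.021 V.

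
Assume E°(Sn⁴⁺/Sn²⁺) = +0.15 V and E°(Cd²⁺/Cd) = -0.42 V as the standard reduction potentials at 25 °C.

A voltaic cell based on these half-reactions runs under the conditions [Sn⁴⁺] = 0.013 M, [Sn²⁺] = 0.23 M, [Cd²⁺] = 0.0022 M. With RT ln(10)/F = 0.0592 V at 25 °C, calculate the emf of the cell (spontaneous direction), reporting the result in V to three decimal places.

Sn⁴⁺/Sn²⁺ is the cathode (higher E°), Cd²⁺/Cd the anode: E°cell = +0.15 − (-0.42) = +0.57 V, n = 2.
Overall: Sn⁴⁺(aq) + Cd(s) → Sn²⁺(aq) + Cd²⁺(aq)
Q = [Sn²⁺]·[Cd²⁺] / ([Sn⁴⁺]); log Q = -1.410.
E = E° − (0.0592/n) log Q = +0.57 − (0.0592/2)(-1.410) = +0.612 V.

+0.612 V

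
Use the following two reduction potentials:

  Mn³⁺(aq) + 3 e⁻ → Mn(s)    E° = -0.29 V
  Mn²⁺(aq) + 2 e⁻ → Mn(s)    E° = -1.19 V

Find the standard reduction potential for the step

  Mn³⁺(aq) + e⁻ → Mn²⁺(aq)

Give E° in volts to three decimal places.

+1.510 V

Sequential free energies add, so n₃E°₃ = n₁E°₁ + n₂E°₂.
With n₃ = 3, and the known step contributing 2×(-1.19) V, the unknown satisfies 1·E° = 3×(-0.29) − 2×(-1.19) = +1.510.
E° = +1.510 / 1 = +1.510 V.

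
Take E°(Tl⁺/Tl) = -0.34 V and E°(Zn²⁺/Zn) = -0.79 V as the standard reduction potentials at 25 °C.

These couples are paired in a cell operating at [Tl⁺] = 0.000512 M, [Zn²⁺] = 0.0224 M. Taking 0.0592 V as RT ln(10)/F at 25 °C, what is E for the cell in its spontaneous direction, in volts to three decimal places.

+0.304 V

Tl⁺/Tl is the cathode (higher E°), Zn²⁺/Zn the anode: E°cell = -0.34 − (-0.79) = +0.45 V, n = 2.
Overall: 2 Tl⁺(aq) + Zn(s) → 2 Tl(s) + Zn²⁺(aq)
Q = [Zn²⁺] / ([Tl⁺]^2); log Q = 4.932.
E = E° − (0.0592/n) log Q = +0.45 − (0.0592/2)(4.932) = +0.304 V.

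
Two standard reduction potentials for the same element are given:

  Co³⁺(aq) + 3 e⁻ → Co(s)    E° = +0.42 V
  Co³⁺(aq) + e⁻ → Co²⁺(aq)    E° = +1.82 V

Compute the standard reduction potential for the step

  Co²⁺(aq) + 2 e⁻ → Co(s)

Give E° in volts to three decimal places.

-0.280 V

Sequential free energies add, so n₃E°₃ = n₁E°₁ + n₂E°₂.
With n₃ = 3, and the known step contributing 1×(+1.82) V, the unknown satisfies 2·E° = 3×(+0.42) − 1×(+1.82) = -0.560.
E° = -0.560 / 2 = -0.280 V.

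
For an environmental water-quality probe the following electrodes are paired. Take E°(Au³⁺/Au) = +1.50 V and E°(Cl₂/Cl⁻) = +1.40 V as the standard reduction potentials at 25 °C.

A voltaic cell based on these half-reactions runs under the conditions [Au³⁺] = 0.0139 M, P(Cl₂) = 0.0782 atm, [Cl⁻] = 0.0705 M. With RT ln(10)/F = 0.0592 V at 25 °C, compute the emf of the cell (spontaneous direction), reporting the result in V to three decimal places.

Au³⁺/Au is the cathode (higher E°), Cl₂/Cl⁻ the anode: E°cell = +1.50 − (+1.40) = +0.10 V, n = 6.
Overall: 2 Au³⁺(aq) + 6 Cl⁻(aq) → 2 Au(s) + 3 Cl₂(g)
Q = P(Cl₂)^3 / ([Au³⁺]^2·[Cl⁻]^6); log Q = 7.304.
E = E° − (0.0592/n) log Q = +0.10 − (0.0592/6)(7.304) = +0.028 V.

+0.028 V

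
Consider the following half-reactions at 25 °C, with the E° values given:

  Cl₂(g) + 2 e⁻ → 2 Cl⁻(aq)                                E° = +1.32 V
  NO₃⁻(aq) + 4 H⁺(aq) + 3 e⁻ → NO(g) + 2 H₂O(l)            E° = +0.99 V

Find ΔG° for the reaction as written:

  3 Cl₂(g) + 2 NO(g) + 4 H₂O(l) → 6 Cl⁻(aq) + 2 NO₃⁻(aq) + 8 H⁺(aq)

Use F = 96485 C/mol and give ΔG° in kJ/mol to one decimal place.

As written, Cl₂/Cl⁻ is reduced (cathode) and NO₃⁻/NO is oxidised (anode), so E°cell = (+1.32) − (+0.99) = +0.33 V.
Balancing electrons gives n = 6.
ΔG° = −nFE° = −(6)(96485)(+0.33) = -191,040 J = -191.0 kJ/mol.

-191.0 kJ/mol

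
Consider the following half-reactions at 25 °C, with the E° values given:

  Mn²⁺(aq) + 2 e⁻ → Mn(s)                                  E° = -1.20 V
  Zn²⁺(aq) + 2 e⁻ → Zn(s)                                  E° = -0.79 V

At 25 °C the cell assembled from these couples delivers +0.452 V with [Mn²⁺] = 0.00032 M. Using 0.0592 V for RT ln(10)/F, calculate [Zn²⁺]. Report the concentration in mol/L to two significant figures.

Zn²⁺/Zn is the cathode, Mn²⁺/Mn the anode: E°cell = +0.41 V, n = 2.
Overall reaction: Zn²⁺(aq) + Mn(s) → Zn(s) + Mn²⁺(aq); Q = [Mn²⁺]^1/[Zn²⁺]^1.
From E = E° − (0.0592/n) log Q: log Q = (E° − E)·n/0.0592 = (+0.41 − (+0.452))·2/0.0592 = -1.4189.
So 1·log[Zn²⁺] = 1·log(0.00032) − log Q = -3.4949 − (-1.4189) = -2.0760; [Zn²⁺] = 10^(-2.0760) ≈ 0.0084 M.

0.0084 M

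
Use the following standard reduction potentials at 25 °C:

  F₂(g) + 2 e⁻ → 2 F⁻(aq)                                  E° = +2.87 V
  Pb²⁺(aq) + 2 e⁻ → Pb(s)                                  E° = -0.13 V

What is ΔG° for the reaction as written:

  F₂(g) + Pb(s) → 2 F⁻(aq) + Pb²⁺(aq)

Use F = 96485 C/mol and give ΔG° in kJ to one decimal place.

-578.9 kJ

As written, F₂/F⁻ is reduced (cathode) and Pb²⁺/Pb is oxidised (anode), so E°cell = (+2.87) − (-0.13) = +3.00 V.
Balancing electrons gives n = 2.
ΔG° = −nFE° = −(2)(96485)(+3.00) = -578,910 J = -578.9 kJ.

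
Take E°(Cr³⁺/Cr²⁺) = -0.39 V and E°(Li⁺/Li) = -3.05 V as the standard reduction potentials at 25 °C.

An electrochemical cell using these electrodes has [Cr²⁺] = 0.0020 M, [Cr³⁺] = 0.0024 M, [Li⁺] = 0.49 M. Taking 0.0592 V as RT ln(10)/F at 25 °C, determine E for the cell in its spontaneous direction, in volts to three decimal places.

Cr³⁺/Cr²⁺ is the cathode (higher E°), Li⁺/Li the anode: E°cell = -0.39 − (-3.05) = +2.66 V, n = 1.
Overall: Cr³⁺(aq) + Li(s) → Cr²⁺(aq) + Li⁺(aq)
Q = [Cr²⁺]·[Li⁺] / ([Cr³⁺]); log Q = -0.389.
E = E° − (0.0592/n) log Q = +2.66 − (0.0592/1)(-0.389) = +2.683 V.

+2.683 V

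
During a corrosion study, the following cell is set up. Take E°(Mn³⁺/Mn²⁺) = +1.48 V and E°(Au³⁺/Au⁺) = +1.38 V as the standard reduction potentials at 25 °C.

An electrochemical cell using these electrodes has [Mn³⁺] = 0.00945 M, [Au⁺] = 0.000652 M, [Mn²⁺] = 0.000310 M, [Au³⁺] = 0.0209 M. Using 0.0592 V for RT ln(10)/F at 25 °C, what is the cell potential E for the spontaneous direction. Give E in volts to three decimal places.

Mn³⁺/Mn²⁺ is the cathode (higher E°), Au³⁺/Au⁺ the anode: E°cell = +1.48 − (+1.38) = +0.10 V, n = 2.
Overall: 2 Mn³⁺(aq) + Au⁺(aq) → 2 Mn²⁺(aq) + Au³⁺(aq)
Q = [Mn²⁺]^2·[Au³⁺] / ([Mn³⁺]^2·[Au⁺]); log Q = -1.462.
E = E° − (0.0592/n) log Q = +0.10 − (0.0592/2)(-1.462) = +0.143 V.

+0.143 V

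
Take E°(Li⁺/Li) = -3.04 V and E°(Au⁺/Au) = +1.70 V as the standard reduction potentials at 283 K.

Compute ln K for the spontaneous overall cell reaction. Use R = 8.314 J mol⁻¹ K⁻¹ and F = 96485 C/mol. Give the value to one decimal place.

Cathode: Au⁺/Au; anode: Li⁺/Li. E°cell = (+1.70) − (-3.04) = +4.74 V, with n = 1.
ΔG° = −nFE° = −RT ln K, so ln K = nFE°/(RT) = (1)(96485)(+4.74) / ((8.314)(283)) = 194.376.

194.4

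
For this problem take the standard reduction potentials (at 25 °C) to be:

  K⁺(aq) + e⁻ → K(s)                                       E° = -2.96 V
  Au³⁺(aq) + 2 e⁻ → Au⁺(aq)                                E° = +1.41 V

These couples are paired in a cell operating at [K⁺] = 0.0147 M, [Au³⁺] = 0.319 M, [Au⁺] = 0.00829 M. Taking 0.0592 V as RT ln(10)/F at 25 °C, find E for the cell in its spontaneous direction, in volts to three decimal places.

Au³⁺/Au⁺ is the cathode (higher E°), K⁺/K the anode: E°cell = +1.41 − (-2.96) = +4.37 V, n = 2.
Overall: Au³⁺(aq) + 2 K(s) → Au⁺(aq) + 2 K⁺(aq)
Q = [Au⁺]·[K⁺]^2 / ([Au³⁺]); log Q = -5.251.
E = E° − (0.0592/n) log Q = +4.37 − (0.0592/2)(-5.251) = +4.525 V.

+4.525 V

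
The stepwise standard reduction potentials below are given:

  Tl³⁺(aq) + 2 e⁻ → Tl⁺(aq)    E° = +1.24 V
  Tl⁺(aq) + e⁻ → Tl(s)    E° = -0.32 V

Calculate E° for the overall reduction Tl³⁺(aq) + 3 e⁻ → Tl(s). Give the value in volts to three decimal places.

+0.720 V

Adding the free-energy changes (−nFE°) of the two steps gives −n₃FE°₃ = −n₁FE°₁ − n₂FE°₂.
E°₃ = (2×+1.24 + 1×-0.32) / 3 = (+2.160) / 3 = +0.720 V.
Simply averaging or adding the two E° values would be wrong; the electron-weighted sum is required.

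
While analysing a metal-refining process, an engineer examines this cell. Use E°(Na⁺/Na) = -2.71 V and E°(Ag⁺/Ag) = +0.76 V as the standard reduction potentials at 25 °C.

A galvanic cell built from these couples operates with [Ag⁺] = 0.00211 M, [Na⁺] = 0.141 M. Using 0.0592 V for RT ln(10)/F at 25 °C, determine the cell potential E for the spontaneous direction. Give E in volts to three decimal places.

+3.362 V

Ag⁺/Ag is the cathode (higher E°), Na⁺/Na the anode: E°cell = +0.76 − (-2.71) = +3.47 V, n = 1.
Overall: Ag⁺(aq) + Na(s) → Ag(s) + Na⁺(aq)
Q = [Na⁺] / ([Ag⁺]); log Q = 1.825.
E = E° − (0.0592/n) log Q = +3.47 − (0.0592/1)(1.825) = +3.362 V.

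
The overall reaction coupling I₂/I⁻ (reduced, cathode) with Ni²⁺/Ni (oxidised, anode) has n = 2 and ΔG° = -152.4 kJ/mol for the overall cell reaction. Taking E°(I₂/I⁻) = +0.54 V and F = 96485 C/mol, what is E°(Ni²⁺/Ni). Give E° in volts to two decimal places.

-0.25 V

E°cell = −ΔG°/(nF) = −(-152.4×10³)/((2)(96485)) = +0.790 V.
Since I₂/I⁻ is the cathode and Ni²⁺/Ni the anode, E°cell = E°(I₂/I⁻) − E°(Ni²⁺/Ni).
So E°(Ni²⁺/Ni) = E°(I₂/I⁻) − E°cell = (+0.54) − (+0.790) = -0.25 V.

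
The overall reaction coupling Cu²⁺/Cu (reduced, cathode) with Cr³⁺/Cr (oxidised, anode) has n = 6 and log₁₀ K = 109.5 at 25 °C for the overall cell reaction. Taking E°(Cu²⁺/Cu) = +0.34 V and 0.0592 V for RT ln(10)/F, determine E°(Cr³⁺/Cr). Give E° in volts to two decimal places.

-0.74 V

E°cell = (0.0592/n)·log K = (0.0592/6)(109.5) = +1.080 V.
Since Cu²⁺/Cu is the cathode and Cr³⁺/Cr the anode, E°cell = E°(Cu²⁺/Cu) − E°(Cr³⁺/Cr).
So E°(Cr³⁺/Cr) = E°(Cu²⁺/Cu) − E°cell = (+0.34) − (+1.080) = -0.74 V.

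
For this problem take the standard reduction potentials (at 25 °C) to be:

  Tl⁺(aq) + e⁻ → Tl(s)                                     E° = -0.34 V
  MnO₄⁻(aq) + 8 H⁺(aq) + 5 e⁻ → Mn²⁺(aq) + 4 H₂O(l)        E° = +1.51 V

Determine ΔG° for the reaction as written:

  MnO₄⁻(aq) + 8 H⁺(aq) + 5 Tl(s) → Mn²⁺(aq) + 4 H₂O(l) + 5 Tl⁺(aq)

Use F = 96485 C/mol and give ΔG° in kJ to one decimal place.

As written, MnO₄⁻/Mn²⁺ is reduced (cathode) and Tl⁺/Tl is oxidised (anode), so E°cell = (+1.51) − (-0.34) = +1.85 V.
Balancing electrons gives n = 5.
ΔG° = −nFE° = −(5)(96485)(+1.85) = -892,486 J = -892.5 kJ.

-892.5 kJ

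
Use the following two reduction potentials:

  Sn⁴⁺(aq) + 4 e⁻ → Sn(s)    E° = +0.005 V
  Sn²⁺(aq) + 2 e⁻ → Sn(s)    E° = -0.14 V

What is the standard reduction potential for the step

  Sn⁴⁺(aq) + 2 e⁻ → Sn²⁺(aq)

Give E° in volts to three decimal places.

Sequential free energies add, so n₃E°₃ = n₁E°₁ + n₂E°₂.
With n₃ = 4, and the known step contributing 2×(-0.14) V, the unknown satisfies 2·E° = 4×(+0.005) − 2×(-0.14) = +0.300.
E° = +0.300 / 2 = +0.150 V.

+0.150 V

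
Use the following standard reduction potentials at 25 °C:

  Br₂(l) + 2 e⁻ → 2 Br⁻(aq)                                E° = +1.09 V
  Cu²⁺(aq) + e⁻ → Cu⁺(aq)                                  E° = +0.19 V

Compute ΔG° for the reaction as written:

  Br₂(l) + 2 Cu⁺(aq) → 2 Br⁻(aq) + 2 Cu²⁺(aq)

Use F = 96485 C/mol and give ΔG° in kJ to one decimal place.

As written, Br₂/Br⁻ is reduced (cathode) and Cu²⁺/Cu⁺ is oxidised (anode), so E°cell = (+1.09) − (+0.19) = +0.90 V.
Balancing electrons gives n = 2.
ΔG° = −nFE° = −(2)(96485)(+0.90) = -173,673 J = -173.7 kJ.

-173.7 kJ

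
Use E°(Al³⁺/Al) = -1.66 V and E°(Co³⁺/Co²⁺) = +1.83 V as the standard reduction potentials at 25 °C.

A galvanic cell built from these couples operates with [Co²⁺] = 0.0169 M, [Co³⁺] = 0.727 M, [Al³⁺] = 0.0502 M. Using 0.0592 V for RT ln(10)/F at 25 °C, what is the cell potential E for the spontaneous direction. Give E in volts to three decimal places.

Co³⁺/Co²⁺ is the cathode (higher E°), Al³⁺/Al the anode: E°cell = +1.83 − (-1.66) = +3.49 V, n = 3.
Overall: 3 Co³⁺(aq) + Al(s) → 3 Co²⁺(aq) + Al³⁺(aq)
Q = [Co²⁺]^3·[Al³⁺] / ([Co³⁺]^3); log Q = -6.200.
E = E° − (0.0592/n) log Q = +3.49 − (0.0592/3)(-6.200) = +3.612 V.

+3.612 V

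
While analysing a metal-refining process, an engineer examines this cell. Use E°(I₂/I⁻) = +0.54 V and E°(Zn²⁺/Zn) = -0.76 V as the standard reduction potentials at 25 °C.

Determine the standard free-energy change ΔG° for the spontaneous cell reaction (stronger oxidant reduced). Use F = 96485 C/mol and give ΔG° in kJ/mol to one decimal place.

I₂/I⁻ (E° = +0.54 V) is the cathode; Zn²⁺/Zn (E° = -0.76 V) is the anode, so E°cell = +1.30 V.
Balancing electrons gives n = 2 (lcm of 2 and 2).
ΔG° = −nFE° = −(2)(96485)(+1.30) = -250,861 J = -250.9 kJ/mol.

-250.9 kJ/mol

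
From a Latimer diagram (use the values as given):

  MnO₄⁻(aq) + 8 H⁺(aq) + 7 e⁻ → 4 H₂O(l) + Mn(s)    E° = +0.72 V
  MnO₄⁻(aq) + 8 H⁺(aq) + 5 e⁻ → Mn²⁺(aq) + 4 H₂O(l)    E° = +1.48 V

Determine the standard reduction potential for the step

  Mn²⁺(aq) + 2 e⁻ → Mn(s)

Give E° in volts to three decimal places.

-1.180 V

Sequential free energies add, so n₃E°₃ = n₁E°₁ + n₂E°₂.
With n₃ = 7, and the known step contributing 5×(+1.48) V, the unknown satisfies 2·E° = 7×(+0.72) − 5×(+1.48) = -2.360.
E° = -2.360 / 2 = -1.180 V.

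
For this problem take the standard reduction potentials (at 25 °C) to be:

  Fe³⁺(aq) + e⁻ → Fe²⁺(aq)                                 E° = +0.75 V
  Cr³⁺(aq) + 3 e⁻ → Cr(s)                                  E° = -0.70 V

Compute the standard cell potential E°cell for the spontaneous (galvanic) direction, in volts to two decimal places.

+1.45 V

The Fe³⁺/Fe²⁺ couple has the higher reduction potential, so it is the cathode; Cr³⁺/Cr is oxidised at the anode.
E°cell = E°(cathode) − E°(anode) = (+0.75) − (-0.70) = +1.45 V.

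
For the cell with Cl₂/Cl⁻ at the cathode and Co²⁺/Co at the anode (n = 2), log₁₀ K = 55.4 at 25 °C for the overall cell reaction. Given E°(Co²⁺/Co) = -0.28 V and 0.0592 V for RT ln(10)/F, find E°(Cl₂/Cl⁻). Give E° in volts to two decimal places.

E°cell = (0.0592/n)·log K = (0.0592/2)(55.4) = +1.640 V.
Since Cl₂/Cl⁻ is the cathode and Co²⁺/Co the anode, E°cell = E°(Cl₂/Cl⁻) − E°(Co²⁺/Co).
So E°(Cl₂/Cl⁻) = E°cell + E°(Co²⁺/Co) = +1.640 + (-0.28) = +1.36 V.

+1.36 V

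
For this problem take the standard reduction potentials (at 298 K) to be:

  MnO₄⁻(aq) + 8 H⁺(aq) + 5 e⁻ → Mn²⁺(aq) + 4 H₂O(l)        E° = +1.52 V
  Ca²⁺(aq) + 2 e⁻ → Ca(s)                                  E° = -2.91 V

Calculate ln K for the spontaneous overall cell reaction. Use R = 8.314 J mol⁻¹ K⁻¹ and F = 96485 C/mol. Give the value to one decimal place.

Cathode: MnO₄⁻/Mn²⁺; anode: Ca²⁺/Ca. E°cell = (+1.52) − (-2.91) = +4.43 V, with n = 10.
ΔG° = −nFE° = −RT ln K, so ln K = nFE°/(RT) = (10)(96485)(+4.43) / ((8.314)(298)) = 1725.191.

1725.2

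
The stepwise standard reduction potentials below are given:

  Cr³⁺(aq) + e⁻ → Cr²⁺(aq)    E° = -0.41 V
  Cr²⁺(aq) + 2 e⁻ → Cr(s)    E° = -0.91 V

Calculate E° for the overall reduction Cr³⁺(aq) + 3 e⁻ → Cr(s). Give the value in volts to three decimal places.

Since ΔG° = −nFE° is additive over sequential reductions, n₃E°₃ = n₁E°₁ + n₂E°₂.
E°₃ = (1×-0.41 + 2×-0.91) / 3 = (-2.230) / 3 = -0.743 V.

-0.743 V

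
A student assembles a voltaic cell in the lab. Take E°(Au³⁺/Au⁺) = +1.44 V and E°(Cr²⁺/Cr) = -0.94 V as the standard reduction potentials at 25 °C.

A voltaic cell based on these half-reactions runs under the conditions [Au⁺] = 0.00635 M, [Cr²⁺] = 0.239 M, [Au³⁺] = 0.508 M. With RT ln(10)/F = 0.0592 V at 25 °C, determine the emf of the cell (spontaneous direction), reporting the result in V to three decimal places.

Au³⁺/Au⁺ is the cathode (higher E°), Cr²⁺/Cr the anode: E°cell = +1.44 − (-0.94) = +2.38 V, n = 2.
Overall: Au³⁺(aq) + Cr(s) → Au⁺(aq) + Cr²⁺(aq)
Q = [Au⁺]·[Cr²⁺] / ([Au³⁺]); log Q = -2.525.
E = E° − (0.0592/n) log Q = +2.38 − (0.0592/2)(-2.525) = +2.455 V.

+2.455 V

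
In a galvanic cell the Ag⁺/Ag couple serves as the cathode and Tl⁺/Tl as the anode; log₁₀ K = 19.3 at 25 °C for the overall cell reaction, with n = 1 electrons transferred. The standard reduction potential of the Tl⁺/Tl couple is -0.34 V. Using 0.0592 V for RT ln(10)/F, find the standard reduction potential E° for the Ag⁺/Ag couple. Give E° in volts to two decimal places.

E°cell = (0.0592/n)·log K = (0.0592/1)(19.3) = +1.143 V.
Since Ag⁺/Ag is the cathode and Tl⁺/Tl the anode, E°cell = E°(Ag⁺/Ag) − E°(Tl⁺/Tl).
So E°(Ag⁺/Ag) = E°cell + E°(Tl⁺/Tl) = +1.143 + (-0.34) = +0.80 V.

+0.80 V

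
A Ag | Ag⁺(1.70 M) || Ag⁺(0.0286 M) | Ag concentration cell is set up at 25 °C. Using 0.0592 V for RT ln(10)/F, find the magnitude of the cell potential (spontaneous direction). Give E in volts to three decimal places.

For a concentration cell E°cell = 0. The 1.70 M side is the cathode (reduction is favoured where [Ag⁺] is higher).
With n = 1, E = −(0.0592/1) log([Ag⁺]ₐₙ/[Ag⁺]꜀ₐₜ) = −(0.0592/1) log(0.0286/1.7) = −(0.0592/1)(-1.774) = +0.105 V.

+0.105 V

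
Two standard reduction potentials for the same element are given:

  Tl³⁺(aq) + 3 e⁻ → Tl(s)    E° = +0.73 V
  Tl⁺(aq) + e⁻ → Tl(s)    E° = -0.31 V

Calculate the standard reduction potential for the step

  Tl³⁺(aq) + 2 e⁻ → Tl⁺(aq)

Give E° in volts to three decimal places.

+1.250 V

Sequential free energies add, so n₃E°₃ = n₁E°₁ + n₂E°₂.
With n₃ = 3, and the known step contributing 1×(-0.31) V, the unknown satisfies 2·E° = 3×(+0.73) − 1×(-0.31) = +2.500.
E° = +2.500 / 2 = +1.250 V.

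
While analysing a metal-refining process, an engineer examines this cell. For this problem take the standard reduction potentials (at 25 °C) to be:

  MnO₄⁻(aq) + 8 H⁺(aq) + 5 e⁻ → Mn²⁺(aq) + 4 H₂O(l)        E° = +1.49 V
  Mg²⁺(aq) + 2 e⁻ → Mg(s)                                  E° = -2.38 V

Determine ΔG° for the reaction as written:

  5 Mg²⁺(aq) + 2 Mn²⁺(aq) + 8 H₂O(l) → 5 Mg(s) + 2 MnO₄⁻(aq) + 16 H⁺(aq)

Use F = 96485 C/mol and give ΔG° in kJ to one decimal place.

As written, Mg²⁺/Mg is reduced (cathode) and MnO₄⁻/Mn²⁺ is oxidised (anode), so E°cell = (-2.38) − (+1.49) = -3.87 V.
Balancing electrons gives n = 10.
ΔG° = −nFE° = −(10)(96485)(-3.87) = 3,733,970 J = +3734.0 kJ.

+3734.0 kJ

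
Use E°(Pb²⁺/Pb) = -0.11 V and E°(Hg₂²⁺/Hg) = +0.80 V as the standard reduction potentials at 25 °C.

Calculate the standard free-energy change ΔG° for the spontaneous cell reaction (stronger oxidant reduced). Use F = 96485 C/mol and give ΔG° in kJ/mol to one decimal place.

-175.6 kJ/mol

Hg₂²⁺/Hg (E° = +0.80 V) is the cathode; Pb²⁺/Pb (E° = -0.11 V) is the anode, so E°cell = +0.91 V.
Balancing electrons gives n = 2 (lcm of 2 and 2).
ΔG° = −nFE° = −(2)(96485)(+0.91) = -175,603 J = -175.6 kJ/mol.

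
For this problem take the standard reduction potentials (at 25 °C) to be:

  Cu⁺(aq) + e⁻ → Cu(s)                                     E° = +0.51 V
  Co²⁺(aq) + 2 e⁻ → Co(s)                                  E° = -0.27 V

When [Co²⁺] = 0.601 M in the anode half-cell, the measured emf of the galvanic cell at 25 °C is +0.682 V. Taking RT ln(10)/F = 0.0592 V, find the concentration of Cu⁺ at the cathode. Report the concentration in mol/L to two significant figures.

0.017 M

Cu⁺/Cu is the cathode, Co²⁺/Co the anode: E°cell = +0.78 V, n = 2.
Overall reaction: 2 Cu⁺(aq) + Co(s) → 2 Cu(s) + Co²⁺(aq); Q = [Co²⁺]^1/[Cu⁺]^2.
From E = E° − (0.0592/n) log Q: log Q = (E° − E)·n/0.0592 = (+0.78 − (+0.682))·2/0.0592 = 3.3108.
So 2·log[Cu⁺] = 1·log(0.601) − log Q = -0.2211 − (3.3108) = -3.5319; log[Cu⁺] = -3.5319 / 2 = -1.7659; [Cu⁺] = 10^(-1.7659) ≈ 0.017 M.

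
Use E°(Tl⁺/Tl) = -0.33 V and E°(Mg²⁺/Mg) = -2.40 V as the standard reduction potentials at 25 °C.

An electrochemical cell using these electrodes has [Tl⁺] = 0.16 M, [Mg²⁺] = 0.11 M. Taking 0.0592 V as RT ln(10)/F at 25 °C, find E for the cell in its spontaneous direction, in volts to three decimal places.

Tl⁺/Tl is the cathode (higher E°), Mg²⁺/Mg the anode: E°cell = -0.33 − (-2.40) = +2.07 V, n = 2.
Overall: 2 Tl⁺(aq) + Mg(s) → 2 Tl(s) + Mg²⁺(aq)
Q = [Mg²⁺] / ([Tl⁺]^2); log Q = 0.633.
E = E° − (0.0592/n) log Q = +2.07 − (0.0592/2)(0.633) = +2.051 V.

+2.051 V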